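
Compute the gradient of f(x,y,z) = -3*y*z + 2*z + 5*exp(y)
(0, -3*z + 5*exp(y), 2 - 3*y)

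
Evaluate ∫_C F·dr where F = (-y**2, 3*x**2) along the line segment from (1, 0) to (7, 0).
0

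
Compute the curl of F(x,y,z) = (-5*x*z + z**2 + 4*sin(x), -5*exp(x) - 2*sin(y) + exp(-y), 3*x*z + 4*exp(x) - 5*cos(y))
(5*sin(y), -5*x - z - 4*exp(x), -5*exp(x))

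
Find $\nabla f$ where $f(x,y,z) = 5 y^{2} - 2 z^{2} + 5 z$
(0, 10*y, 5 - 4*z)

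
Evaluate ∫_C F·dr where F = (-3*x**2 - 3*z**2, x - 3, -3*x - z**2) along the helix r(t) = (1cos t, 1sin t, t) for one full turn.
pi*(-36*pi - 8*pi**2 + 3)/3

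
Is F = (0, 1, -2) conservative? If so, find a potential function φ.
Yes, F is conservative. φ = y - 2*z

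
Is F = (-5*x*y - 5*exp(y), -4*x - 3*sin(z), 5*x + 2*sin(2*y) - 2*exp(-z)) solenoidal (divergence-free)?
No, ∇·F = -5*y + 2*exp(-z)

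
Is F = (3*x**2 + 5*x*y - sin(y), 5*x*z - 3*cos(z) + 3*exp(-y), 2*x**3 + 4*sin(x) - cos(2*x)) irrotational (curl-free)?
No, ∇×F = (-5*x - 3*sin(z), -6*x**2 - 2*sin(2*x) - 4*cos(x), -5*x + 5*z + cos(y))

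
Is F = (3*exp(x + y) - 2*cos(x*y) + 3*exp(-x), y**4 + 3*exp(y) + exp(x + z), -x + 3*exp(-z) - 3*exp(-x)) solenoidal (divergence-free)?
No, ∇·F = 4*y**3 + 2*y*sin(x*y) + 3*exp(y) + 3*exp(x + y) - 3*exp(-z) - 3*exp(-x)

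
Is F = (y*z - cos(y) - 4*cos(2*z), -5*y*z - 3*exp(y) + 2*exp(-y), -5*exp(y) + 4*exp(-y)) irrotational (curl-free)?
No, ∇×F = (5*y - sinh(y) - 9*cosh(y), y + 8*sin(2*z), -z - sin(y))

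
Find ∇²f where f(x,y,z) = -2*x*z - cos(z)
cos(z)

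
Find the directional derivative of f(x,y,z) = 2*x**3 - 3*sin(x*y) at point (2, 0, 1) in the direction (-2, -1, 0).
-42*sqrt(5)/5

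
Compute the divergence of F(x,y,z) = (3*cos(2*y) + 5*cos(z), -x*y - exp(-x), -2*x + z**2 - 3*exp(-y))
-x + 2*z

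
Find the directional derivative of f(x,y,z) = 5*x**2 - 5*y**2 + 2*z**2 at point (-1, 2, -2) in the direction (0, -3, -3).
14*sqrt(2)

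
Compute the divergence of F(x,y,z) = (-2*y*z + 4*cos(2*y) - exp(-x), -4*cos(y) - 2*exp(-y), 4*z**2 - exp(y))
8*z + 4*sin(y) + 2*exp(-y) + exp(-x)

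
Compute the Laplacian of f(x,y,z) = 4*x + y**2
2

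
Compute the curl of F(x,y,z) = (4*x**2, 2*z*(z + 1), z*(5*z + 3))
(-4*z - 2, 0, 0)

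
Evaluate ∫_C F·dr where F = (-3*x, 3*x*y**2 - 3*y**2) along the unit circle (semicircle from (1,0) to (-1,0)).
3*pi/8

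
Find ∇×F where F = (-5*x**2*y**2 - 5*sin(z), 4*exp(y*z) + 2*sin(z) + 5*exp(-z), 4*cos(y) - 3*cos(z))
(-4*y*exp(y*z) - 4*sin(y) - 2*cos(z) + 5*exp(-z), -5*cos(z), 10*x**2*y)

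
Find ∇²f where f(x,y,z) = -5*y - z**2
-2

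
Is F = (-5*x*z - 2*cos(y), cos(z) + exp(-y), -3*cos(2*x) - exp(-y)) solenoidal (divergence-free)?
No, ∇·F = -5*z - exp(-y)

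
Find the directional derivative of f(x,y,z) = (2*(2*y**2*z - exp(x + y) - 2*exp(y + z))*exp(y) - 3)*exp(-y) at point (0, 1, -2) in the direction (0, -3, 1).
sqrt(10)*(-4 + 4*E + 3*E*(sinh(1) + 3*cosh(1) + 16))*exp(-1)/10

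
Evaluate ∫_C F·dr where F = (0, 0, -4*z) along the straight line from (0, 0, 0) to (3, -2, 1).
-2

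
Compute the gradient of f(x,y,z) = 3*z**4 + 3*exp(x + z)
(3*exp(x + z), 0, 12*z**3 + 3*exp(x + z))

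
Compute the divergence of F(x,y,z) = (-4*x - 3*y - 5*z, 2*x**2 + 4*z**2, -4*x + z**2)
2*z - 4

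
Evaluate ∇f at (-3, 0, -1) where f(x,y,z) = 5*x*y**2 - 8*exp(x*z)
(8*exp(3), 0, 24*exp(3))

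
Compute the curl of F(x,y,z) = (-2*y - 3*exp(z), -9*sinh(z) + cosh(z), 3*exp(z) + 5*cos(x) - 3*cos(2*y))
(6*sin(2*y) - sinh(z) + 9*cosh(z), -3*exp(z) + 5*sin(x), 2)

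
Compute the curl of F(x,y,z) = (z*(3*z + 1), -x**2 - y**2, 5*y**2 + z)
(10*y, 6*z + 1, -2*x)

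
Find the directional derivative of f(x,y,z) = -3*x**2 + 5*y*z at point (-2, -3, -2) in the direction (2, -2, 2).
7*sqrt(3)/3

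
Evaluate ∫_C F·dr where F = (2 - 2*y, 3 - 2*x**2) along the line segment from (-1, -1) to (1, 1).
26/3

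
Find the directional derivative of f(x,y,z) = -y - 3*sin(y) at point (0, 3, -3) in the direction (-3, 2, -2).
-2*sqrt(17)*(3*cos(3) + 1)/17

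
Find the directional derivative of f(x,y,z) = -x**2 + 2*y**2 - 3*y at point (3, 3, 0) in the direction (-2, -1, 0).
3*sqrt(5)/5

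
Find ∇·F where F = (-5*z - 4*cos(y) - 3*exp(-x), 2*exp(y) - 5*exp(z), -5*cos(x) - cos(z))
2*exp(y) + sin(z) + 3*exp(-x)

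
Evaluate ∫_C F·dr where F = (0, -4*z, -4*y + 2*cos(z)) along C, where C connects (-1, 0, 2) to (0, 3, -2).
24 - 4*sin(2)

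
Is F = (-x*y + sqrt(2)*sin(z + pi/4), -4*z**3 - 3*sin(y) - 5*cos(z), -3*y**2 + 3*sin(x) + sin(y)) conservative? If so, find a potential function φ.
No, ∇×F = (-6*y + 12*z**2 - 5*sin(z) + cos(y), -3*cos(x) + sqrt(2)*cos(z + pi/4), x) ≠ 0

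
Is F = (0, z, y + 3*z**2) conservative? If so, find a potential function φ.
Yes, F is conservative. φ = z*(y + z**2)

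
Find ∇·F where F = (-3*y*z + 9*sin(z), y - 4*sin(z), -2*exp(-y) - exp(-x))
1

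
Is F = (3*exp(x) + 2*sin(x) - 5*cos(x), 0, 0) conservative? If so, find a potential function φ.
Yes, F is conservative. φ = 3*exp(x) - 5*sin(x) - 2*cos(x)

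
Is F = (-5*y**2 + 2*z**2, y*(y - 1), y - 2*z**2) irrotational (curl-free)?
No, ∇×F = (1, 4*z, 10*y)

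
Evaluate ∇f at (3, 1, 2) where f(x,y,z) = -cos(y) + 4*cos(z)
(0, sin(1), -4*sin(2))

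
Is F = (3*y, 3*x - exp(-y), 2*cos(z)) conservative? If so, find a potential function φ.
Yes, F is conservative. φ = 3*x*y + 2*sin(z) + exp(-y)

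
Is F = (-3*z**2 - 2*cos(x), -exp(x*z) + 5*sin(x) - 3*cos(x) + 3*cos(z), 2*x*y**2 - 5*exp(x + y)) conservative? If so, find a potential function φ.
No, ∇×F = (4*x*y + x*exp(x*z) - 5*exp(x + y) + 3*sin(z), -2*y**2 - 6*z + 5*exp(x + y), -z*exp(x*z) + 3*sin(x) + 5*cos(x)) ≠ 0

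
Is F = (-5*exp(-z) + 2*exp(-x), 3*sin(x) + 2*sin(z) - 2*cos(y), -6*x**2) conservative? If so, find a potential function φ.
No, ∇×F = (-2*cos(z), 12*x + 5*exp(-z), 3*cos(x)) ≠ 0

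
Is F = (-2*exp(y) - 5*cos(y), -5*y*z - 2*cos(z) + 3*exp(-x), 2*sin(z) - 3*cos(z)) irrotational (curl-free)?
No, ∇×F = (5*y - 2*sin(z), 0, 2*exp(y) - 5*sin(y) - 3*exp(-x))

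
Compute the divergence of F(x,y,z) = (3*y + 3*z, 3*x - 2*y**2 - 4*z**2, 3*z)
3 - 4*y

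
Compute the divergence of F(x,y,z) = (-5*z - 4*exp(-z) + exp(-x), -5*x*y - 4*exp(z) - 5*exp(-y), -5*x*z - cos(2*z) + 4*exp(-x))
-10*x + 2*sin(2*z) + 5*exp(-y) - exp(-x)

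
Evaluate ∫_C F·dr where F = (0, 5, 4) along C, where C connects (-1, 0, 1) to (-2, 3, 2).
19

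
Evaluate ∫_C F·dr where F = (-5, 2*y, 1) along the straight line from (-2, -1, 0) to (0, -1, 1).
-9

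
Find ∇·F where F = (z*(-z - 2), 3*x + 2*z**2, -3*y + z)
1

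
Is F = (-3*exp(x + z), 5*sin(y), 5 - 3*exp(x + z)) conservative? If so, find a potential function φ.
Yes, F is conservative. φ = 5*z - 3*exp(x + z) - 5*cos(y)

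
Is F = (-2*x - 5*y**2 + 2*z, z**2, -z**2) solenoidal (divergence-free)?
No, ∇·F = -2*z - 2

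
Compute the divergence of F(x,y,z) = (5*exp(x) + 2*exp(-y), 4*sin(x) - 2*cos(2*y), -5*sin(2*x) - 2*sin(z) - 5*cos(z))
5*exp(x) + 4*sin(2*y) + 5*sin(z) - 2*cos(z)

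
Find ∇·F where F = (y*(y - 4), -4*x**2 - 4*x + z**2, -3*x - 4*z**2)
-8*z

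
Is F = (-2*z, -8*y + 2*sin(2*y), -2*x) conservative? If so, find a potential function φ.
Yes, F is conservative. φ = -2*x*z - 4*y**2 - cos(2*y)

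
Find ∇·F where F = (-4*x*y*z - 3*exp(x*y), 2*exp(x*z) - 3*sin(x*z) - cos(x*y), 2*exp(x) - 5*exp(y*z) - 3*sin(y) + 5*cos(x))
x*sin(x*y) - 4*y*z - 3*y*exp(x*y) - 5*y*exp(y*z)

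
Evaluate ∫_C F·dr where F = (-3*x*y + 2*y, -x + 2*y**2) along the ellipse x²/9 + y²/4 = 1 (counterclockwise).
-18*pi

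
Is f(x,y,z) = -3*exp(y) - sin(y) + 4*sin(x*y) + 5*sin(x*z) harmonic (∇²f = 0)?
No, ∇²f = -4*x**2*sin(x*y) - 5*x**2*sin(x*z) - 4*y**2*sin(x*y) - 5*z**2*sin(x*z) - 3*exp(y) + sin(y)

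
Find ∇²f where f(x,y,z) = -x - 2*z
0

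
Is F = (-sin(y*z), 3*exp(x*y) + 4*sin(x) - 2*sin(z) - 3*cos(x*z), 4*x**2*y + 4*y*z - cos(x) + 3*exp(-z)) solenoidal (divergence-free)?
No, ∇·F = 3*x*exp(x*y) + 4*y - 3*exp(-z)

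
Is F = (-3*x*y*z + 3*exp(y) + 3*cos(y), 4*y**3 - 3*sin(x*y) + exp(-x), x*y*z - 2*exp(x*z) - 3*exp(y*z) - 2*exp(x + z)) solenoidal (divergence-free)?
No, ∇·F = x*y - 2*x*exp(x*z) - 3*x*cos(x*y) + 12*y**2 - 3*y*z - 3*y*exp(y*z) - 2*exp(x + z)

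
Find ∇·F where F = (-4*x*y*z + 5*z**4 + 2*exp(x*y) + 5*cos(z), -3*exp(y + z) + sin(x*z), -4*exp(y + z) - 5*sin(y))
-4*y*z + 2*y*exp(x*y) - 7*exp(y + z)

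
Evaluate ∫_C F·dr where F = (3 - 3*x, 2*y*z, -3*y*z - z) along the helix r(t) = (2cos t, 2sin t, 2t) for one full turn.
8*pi*(5 - pi)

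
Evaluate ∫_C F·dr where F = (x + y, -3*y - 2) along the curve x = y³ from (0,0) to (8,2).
34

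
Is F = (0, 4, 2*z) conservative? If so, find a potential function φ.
Yes, F is conservative. φ = 4*y + z**2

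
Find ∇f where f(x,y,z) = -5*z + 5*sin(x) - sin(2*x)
(5*cos(x) - 2*cos(2*x), 0, -5)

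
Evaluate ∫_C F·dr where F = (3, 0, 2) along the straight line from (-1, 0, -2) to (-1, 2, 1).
6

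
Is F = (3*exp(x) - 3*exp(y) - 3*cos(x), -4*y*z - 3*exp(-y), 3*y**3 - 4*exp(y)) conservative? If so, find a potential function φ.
No, ∇×F = (9*y**2 + 4*y - 4*exp(y), 0, 3*exp(y)) ≠ 0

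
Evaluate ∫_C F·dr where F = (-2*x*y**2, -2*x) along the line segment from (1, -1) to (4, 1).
-15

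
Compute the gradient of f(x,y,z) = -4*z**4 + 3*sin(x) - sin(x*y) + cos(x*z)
(-y*cos(x*y) - z*sin(x*z) + 3*cos(x), -x*cos(x*y), -x*sin(x*z) - 16*z**3)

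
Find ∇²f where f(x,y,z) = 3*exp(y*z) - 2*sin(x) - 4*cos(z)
3*y**2*exp(y*z) + 3*z**2*exp(y*z) + 2*sin(x) + 4*cos(z)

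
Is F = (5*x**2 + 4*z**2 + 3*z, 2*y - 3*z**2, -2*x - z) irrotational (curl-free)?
No, ∇×F = (6*z, 8*z + 5, 0)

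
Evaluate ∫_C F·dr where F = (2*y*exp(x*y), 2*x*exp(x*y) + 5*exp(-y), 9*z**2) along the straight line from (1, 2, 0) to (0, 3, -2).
-22 - 2*exp(2) - 5*exp(-3) + 5*exp(-2)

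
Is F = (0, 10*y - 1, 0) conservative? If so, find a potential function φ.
Yes, F is conservative. φ = y*(5*y - 1)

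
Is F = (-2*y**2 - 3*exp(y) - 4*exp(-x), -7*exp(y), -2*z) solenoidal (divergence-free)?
No, ∇·F = -7*exp(y) - 2 + 4*exp(-x)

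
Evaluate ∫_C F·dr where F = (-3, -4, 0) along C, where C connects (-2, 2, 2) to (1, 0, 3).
-1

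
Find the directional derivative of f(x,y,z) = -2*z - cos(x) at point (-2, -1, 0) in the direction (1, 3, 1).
-sqrt(11)*(sin(2) + 2)/11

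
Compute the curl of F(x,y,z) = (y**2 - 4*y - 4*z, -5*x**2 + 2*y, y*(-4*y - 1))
(-8*y - 1, -4, -10*x - 2*y + 4)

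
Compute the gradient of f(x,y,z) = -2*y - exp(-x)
(exp(-x), -2, 0)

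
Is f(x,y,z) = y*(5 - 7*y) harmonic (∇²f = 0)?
No, ∇²f = -14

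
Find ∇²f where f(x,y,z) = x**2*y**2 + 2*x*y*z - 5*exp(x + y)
2*x**2 + 2*y**2 - 10*exp(x + y)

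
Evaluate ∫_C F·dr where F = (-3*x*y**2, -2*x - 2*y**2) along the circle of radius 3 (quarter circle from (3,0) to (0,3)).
171/4 - 9*pi/2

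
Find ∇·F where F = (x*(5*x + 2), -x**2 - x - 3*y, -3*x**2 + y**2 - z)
10*x - 2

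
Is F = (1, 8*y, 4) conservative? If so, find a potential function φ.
Yes, F is conservative. φ = x + 4*y**2 + 4*z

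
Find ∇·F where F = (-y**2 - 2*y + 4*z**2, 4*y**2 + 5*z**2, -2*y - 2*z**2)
8*y - 4*z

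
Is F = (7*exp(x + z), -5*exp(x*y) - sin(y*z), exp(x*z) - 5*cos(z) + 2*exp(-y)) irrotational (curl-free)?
No, ∇×F = (y*cos(y*z) - 2*exp(-y), -z*exp(x*z) + 7*exp(x + z), -5*y*exp(x*y))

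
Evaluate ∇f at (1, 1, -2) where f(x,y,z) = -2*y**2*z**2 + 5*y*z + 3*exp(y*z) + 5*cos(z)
(0, -26 - 6*exp(-2), 3*exp(-2) + 5*sin(2) + 13)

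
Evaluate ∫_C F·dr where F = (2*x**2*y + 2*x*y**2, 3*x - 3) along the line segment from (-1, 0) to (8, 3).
2259/2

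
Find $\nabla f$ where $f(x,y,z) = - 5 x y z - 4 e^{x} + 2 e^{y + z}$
(-5*y*z - 4*exp(x), -5*x*z + 2*exp(y + z), -5*x*y + 2*exp(y + z))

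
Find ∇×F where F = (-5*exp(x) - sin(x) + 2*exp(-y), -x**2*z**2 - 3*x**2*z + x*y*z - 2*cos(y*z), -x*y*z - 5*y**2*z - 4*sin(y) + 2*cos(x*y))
(2*x**2*z + 3*x**2 - x*y - x*z - 2*x*sin(x*y) - 10*y*z - 2*y*sin(y*z) - 4*cos(y), y*(z + 2*sin(x*y)), (z*(-2*x*z - 6*x + y)*exp(y) + 2)*exp(-y))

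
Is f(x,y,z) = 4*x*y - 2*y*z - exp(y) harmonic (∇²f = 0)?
No, ∇²f = -exp(y)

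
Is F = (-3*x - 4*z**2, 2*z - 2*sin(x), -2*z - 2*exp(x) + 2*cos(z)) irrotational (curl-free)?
No, ∇×F = (-2, -8*z + 2*exp(x), -2*cos(x))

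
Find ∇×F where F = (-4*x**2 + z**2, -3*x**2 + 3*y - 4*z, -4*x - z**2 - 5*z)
(4, 2*z + 4, -6*x)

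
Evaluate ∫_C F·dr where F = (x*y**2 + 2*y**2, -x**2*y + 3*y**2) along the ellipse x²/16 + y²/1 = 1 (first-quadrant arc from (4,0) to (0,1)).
-37/3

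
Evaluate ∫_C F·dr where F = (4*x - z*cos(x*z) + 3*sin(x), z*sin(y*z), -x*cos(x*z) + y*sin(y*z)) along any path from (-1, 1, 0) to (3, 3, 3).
-sqrt(2)*sin(pi/4 + 9) + 3*cos(1) - 3*cos(3) + 17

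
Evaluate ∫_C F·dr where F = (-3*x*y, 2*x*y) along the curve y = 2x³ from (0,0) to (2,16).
14016/35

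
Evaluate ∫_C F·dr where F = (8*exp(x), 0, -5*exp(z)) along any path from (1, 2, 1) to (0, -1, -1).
-3*E - 5*exp(-1) + 8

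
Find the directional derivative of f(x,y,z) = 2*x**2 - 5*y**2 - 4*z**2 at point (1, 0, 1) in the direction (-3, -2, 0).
-12*sqrt(13)/13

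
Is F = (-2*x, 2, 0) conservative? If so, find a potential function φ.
Yes, F is conservative. φ = -x**2 + 2*y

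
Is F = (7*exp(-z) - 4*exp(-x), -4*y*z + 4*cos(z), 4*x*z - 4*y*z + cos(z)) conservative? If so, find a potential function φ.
No, ∇×F = (4*y - 4*z + 4*sin(z), -4*z - 7*exp(-z), 0) ≠ 0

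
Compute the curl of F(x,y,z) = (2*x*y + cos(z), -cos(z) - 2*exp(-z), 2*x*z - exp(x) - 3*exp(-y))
(-sin(z) - 2*exp(-z) + 3*exp(-y), -2*z + exp(x) - sin(z), -2*x)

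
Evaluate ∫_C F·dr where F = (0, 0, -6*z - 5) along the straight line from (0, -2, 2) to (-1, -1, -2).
20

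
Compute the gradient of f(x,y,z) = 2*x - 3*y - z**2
(2, -3, -2*z)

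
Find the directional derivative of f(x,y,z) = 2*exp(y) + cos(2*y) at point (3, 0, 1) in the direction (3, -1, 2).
-sqrt(14)/7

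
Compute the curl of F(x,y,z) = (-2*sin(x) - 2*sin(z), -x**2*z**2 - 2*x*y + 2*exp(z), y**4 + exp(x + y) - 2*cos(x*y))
(2*x**2*z + 2*x*sin(x*y) + 4*y**3 - 2*exp(z) + exp(x + y), -2*y*sin(x*y) - exp(x + y) - 2*cos(z), -2*x*z**2 - 2*y)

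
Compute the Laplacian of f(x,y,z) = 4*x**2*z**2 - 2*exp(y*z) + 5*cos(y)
8*x**2 - 2*y**2*exp(y*z) - 2*z**2*exp(y*z) + 8*z**2 - 5*cos(y)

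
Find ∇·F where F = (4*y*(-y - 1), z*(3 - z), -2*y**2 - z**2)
-2*z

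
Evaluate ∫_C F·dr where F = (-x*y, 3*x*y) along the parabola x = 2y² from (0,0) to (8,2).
-136/5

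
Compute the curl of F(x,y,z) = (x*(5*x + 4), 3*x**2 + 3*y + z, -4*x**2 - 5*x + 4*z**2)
(-1, 8*x + 5, 6*x)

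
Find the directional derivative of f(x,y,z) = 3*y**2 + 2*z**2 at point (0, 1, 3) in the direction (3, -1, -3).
-42*sqrt(19)/19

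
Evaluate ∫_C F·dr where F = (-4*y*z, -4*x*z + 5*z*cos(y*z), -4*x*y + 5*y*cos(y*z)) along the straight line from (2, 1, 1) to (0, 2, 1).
-5*sin(1) + 5*sin(2) + 8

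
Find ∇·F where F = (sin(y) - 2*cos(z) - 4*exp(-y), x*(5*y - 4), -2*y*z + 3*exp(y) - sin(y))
5*x - 2*y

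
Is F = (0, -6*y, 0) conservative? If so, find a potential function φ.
Yes, F is conservative. φ = -3*y**2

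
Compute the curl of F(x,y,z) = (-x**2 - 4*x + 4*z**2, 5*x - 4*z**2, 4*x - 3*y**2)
(-6*y + 8*z, 8*z - 4, 5)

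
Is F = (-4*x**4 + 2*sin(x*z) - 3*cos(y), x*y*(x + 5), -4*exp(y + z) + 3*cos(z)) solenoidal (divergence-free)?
No, ∇·F = -16*x**3 + x*(x + 5) + 2*z*cos(x*z) - 4*exp(y + z) - 3*sin(z)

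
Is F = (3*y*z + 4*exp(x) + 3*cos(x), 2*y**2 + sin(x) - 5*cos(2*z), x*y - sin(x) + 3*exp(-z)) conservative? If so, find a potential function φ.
No, ∇×F = (x - 10*sin(2*z), 2*y + cos(x), -3*z + cos(x)) ≠ 0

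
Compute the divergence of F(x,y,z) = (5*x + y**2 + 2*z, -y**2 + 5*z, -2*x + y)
5 - 2*y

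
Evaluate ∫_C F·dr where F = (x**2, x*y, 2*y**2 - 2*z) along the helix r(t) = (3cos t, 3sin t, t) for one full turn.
2*pi*(9 - 2*pi)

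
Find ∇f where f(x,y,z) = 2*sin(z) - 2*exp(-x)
(2*exp(-x), 0, 2*cos(z))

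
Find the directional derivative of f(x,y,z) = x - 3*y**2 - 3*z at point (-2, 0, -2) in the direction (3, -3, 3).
-2*sqrt(3)/3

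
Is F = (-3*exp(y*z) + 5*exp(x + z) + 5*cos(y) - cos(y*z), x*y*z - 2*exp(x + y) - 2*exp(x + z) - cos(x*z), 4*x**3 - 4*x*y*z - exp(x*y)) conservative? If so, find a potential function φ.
No, ∇×F = (-x*y - 4*x*z - x*exp(x*y) - x*sin(x*z) + 2*exp(x + z), -12*x**2 + 4*y*z + y*exp(x*y) - 3*y*exp(y*z) + y*sin(y*z) + 5*exp(x + z), y*z + 3*z*exp(y*z) + z*sin(x*z) - z*sin(y*z) - 2*exp(x + y) - 2*exp(x + z) + 5*sin(y)) ≠ 0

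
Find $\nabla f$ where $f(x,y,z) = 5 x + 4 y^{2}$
(5, 8*y, 0)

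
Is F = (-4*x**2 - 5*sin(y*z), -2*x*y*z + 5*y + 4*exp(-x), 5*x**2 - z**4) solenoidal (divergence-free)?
No, ∇·F = -2*x*z - 8*x - 4*z**3 + 5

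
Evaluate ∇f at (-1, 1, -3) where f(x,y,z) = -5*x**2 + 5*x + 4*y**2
(15, 8, 0)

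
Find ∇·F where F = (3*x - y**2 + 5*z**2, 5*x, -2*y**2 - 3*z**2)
3 - 6*z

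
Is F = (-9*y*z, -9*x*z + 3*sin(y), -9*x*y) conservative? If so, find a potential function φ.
Yes, F is conservative. φ = -9*x*y*z - 3*cos(y)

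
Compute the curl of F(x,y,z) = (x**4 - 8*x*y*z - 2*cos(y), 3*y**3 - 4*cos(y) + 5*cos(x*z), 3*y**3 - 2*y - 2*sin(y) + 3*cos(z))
(5*x*sin(x*z) + 9*y**2 - 2*cos(y) - 2, -8*x*y, 8*x*z - 5*z*sin(x*z) - 2*sin(y))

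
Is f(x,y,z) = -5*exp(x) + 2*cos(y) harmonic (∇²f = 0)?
No, ∇²f = -5*exp(x) - 2*cos(y)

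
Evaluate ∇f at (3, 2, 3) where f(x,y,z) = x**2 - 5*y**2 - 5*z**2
(6, -20, -30)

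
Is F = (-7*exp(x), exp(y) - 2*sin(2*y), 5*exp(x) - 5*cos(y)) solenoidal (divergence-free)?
No, ∇·F = -7*exp(x) + exp(y) - 4*cos(2*y)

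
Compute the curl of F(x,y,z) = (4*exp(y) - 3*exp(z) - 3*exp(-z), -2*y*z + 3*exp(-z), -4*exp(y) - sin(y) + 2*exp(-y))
(2*y - 4*exp(y) - cos(y) + 3*exp(-z) - 2*exp(-y), -6*sinh(z), -4*exp(y))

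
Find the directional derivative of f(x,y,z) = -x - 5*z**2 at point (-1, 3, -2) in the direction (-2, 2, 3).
62*sqrt(17)/17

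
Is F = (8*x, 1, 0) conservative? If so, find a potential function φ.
Yes, F is conservative. φ = 4*x**2 + y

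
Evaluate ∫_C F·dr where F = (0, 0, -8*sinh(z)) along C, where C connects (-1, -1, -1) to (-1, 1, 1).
0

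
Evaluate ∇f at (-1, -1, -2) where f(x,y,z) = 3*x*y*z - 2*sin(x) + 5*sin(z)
(6 - 2*cos(1), 6, 5*cos(2) + 3)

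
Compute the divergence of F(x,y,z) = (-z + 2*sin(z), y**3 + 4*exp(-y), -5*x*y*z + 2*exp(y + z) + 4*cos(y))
-5*x*y + 3*y**2 + 2*exp(y + z) - 4*exp(-y)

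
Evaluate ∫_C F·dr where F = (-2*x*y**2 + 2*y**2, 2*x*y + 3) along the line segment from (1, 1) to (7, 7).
-726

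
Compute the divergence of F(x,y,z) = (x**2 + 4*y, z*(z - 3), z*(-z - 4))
2*x - 2*z - 4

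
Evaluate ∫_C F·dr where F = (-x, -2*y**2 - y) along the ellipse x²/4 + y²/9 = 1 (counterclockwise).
0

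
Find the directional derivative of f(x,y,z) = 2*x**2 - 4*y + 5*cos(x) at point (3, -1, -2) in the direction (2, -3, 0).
2*sqrt(13)*(18 - 5*sin(3))/13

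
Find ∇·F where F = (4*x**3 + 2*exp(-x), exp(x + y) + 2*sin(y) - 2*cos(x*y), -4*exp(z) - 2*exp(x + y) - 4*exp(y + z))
((12*x**2 + 2*x*sin(x*y) - 4*exp(z) + exp(x + y) - 4*exp(y + z) + 2*cos(y))*exp(x) - 2)*exp(-x)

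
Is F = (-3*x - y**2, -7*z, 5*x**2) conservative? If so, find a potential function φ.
No, ∇×F = (7, -10*x, 2*y) ≠ 0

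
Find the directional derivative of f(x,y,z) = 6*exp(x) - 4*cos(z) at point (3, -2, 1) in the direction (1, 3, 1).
2*sqrt(11)*(2*sin(1) + 3*exp(3))/11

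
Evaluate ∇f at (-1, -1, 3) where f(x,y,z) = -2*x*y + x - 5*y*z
(3, -13, 5)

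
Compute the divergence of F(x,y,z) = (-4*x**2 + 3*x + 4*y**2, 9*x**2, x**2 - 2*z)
1 - 8*x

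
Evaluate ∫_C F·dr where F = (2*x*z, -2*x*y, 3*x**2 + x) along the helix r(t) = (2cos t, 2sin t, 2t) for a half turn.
-32/3 + 16*pi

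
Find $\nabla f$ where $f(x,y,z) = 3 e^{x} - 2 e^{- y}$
(3*exp(x), 2*exp(-y), 0)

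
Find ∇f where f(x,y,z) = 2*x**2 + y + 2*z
(4*x, 1, 2)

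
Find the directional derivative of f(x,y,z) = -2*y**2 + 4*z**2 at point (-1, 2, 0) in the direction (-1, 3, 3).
-24*sqrt(19)/19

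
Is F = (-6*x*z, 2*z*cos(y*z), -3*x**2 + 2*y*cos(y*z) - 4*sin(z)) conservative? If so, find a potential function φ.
Yes, F is conservative. φ = -3*x**2*z + 2*sin(y*z) + 4*cos(z)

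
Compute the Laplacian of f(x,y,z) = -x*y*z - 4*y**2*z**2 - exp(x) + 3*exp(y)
-8*y**2 - 8*z**2 - exp(x) + 3*exp(y)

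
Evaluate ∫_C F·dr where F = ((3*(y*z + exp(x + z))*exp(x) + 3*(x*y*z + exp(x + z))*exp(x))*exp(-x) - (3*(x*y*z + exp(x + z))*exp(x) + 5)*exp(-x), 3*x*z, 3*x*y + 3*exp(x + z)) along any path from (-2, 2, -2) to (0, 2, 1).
-5*exp(2) - 19 - 3*exp(-4) + 3*E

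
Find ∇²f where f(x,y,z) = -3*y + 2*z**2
4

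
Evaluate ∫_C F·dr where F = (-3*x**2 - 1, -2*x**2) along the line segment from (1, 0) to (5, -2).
-260/3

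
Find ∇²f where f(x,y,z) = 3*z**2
6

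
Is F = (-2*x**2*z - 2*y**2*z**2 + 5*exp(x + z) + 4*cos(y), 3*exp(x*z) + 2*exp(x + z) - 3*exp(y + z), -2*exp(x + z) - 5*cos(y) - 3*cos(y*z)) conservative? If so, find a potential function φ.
No, ∇×F = (-3*x*exp(x*z) + 3*z*sin(y*z) - 2*exp(x + z) + 3*exp(y + z) + 5*sin(y), -2*x**2 - 4*y**2*z + 7*exp(x + z), 4*y*z**2 + 3*z*exp(x*z) + 2*exp(x + z) + 4*sin(y)) ≠ 0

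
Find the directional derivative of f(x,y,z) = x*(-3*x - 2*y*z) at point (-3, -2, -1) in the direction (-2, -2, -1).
-4/3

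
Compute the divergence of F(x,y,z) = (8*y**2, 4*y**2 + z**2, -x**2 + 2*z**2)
8*y + 4*z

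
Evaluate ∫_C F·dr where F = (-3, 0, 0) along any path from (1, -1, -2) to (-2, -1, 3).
9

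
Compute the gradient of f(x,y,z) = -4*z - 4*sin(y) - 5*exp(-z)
(0, -4*cos(y), -4 + 5*exp(-z))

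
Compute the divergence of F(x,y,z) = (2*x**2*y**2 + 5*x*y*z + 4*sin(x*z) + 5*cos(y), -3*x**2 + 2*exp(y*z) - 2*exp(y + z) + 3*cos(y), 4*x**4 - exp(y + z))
4*x*y**2 + 5*y*z + 2*z*exp(y*z) + 4*z*cos(x*z) - 3*exp(y + z) - 3*sin(y)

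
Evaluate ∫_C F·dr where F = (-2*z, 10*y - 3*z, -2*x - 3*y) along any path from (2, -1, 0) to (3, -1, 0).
0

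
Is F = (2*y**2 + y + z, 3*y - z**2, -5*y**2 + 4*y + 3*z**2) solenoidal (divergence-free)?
No, ∇·F = 6*z + 3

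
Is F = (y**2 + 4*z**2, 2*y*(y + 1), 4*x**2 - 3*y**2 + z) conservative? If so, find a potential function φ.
No, ∇×F = (-6*y, -8*x + 8*z, -2*y) ≠ 0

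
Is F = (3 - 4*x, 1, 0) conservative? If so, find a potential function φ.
Yes, F is conservative. φ = -2*x**2 + 3*x + y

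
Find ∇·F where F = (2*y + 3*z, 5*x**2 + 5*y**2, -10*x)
10*y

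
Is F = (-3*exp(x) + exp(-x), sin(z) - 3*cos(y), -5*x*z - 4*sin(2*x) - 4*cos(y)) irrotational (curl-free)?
No, ∇×F = (4*sin(y) - cos(z), 5*z + 8*cos(2*x), 0)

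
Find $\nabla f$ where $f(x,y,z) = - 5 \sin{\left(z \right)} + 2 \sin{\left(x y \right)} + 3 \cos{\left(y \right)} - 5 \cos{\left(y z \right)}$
(2*y*cos(x*y), 2*x*cos(x*y) + 5*z*sin(y*z) - 3*sin(y), 5*y*sin(y*z) - 5*cos(z))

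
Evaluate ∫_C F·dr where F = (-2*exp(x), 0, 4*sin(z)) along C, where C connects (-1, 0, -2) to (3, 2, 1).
-2*exp(3) - 4*cos(1) + 4*cos(2) + 2*exp(-1)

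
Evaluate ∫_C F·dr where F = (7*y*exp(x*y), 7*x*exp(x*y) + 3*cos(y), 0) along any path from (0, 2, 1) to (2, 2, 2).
-7 + 7*exp(4)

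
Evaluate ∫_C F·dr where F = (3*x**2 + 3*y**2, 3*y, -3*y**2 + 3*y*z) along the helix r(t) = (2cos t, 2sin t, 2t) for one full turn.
-72*pi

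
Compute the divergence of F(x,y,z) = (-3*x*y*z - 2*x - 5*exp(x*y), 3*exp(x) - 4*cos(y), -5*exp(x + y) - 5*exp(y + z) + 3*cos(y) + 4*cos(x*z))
-4*x*sin(x*z) - 3*y*z - 5*y*exp(x*y) - 5*exp(y + z) + 4*sin(y) - 2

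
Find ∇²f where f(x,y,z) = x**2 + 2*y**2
6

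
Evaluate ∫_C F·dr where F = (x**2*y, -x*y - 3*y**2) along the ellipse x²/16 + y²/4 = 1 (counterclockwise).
-32*pi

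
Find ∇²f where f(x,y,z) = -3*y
0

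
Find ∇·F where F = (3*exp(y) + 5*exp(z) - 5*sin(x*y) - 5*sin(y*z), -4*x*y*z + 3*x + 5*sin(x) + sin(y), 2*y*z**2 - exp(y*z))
-4*x*z + 4*y*z - y*exp(y*z) - 5*y*cos(x*y) + cos(y)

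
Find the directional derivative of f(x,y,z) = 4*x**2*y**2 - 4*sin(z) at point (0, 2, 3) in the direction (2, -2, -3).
12*sqrt(17)*cos(3)/17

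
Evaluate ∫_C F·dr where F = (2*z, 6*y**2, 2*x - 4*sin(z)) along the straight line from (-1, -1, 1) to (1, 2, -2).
-4*cos(1) + 4*cos(2) + 16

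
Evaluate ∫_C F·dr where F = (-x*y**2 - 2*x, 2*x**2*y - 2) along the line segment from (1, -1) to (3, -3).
16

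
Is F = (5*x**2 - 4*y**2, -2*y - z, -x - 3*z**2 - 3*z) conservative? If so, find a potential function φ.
No, ∇×F = (1, 1, 8*y) ≠ 0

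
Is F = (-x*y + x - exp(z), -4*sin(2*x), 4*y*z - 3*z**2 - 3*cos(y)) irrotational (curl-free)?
No, ∇×F = (4*z + 3*sin(y), -exp(z), x - 8*cos(2*x))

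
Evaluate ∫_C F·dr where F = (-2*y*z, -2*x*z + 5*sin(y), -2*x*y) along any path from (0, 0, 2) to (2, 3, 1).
-7 - 5*cos(3)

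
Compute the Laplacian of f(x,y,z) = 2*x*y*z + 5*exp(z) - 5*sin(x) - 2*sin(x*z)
2*x**2*sin(x*z) + 2*z**2*sin(x*z) + 5*exp(z) + 5*sin(x)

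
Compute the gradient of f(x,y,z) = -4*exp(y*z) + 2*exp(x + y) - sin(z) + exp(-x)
((2*exp(2*x + y) - 1)*exp(-x), -4*z*exp(y*z) + 2*exp(x + y), -4*y*exp(y*z) - cos(z))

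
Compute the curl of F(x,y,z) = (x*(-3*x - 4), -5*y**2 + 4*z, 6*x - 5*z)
(-4, -6, 0)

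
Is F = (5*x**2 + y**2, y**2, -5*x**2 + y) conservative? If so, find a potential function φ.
No, ∇×F = (1, 10*x, -2*y) ≠ 0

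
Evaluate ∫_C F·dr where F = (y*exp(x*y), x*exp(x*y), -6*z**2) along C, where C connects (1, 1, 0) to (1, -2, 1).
-E - 2 + exp(-2)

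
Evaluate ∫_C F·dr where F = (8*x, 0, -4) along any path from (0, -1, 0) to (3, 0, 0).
36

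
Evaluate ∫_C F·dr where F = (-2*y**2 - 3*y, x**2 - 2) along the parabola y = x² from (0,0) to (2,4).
-104/5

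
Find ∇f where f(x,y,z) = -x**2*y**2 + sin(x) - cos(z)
(-2*x*y**2 + cos(x), -2*x**2*y, sin(z))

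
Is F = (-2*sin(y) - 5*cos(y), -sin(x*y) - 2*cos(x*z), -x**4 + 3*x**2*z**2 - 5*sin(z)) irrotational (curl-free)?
No, ∇×F = (-2*x*sin(x*z), 4*x**3 - 6*x*z**2, -y*cos(x*y) + 2*z*sin(x*z) - 5*sin(y) + 2*cos(y))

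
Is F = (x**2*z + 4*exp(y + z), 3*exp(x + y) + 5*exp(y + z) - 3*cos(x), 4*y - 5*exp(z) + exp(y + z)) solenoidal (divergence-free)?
No, ∇·F = 2*x*z - 5*exp(z) + 3*exp(x + y) + 6*exp(y + z)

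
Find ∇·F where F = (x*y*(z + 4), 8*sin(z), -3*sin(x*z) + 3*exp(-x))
-3*x*cos(x*z) + y*(z + 4)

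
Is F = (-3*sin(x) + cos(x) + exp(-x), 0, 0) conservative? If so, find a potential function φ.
Yes, F is conservative. φ = sin(x) + 3*cos(x) - exp(-x)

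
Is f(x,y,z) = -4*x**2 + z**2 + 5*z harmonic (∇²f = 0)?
No, ∇²f = -6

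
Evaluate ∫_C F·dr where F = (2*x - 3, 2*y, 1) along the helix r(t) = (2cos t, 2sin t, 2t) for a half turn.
2*pi + 12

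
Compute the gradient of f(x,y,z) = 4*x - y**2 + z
(4, -2*y, 1)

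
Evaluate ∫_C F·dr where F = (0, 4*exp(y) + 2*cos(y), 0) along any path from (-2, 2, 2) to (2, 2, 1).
0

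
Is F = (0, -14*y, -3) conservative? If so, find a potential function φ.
Yes, F is conservative. φ = -7*y**2 - 3*z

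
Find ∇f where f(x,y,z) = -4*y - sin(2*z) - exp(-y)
(0, -4 + exp(-y), -2*cos(2*z))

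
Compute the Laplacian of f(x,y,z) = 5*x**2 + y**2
12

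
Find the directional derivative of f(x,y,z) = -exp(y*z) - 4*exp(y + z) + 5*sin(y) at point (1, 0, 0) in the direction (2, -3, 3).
-15*sqrt(22)/22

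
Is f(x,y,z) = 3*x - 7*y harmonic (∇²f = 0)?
Yes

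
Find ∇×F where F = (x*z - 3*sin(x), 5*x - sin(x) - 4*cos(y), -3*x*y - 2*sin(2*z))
(-3*x, x + 3*y, 5 - cos(x))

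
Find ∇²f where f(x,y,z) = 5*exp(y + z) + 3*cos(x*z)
-3*x**2*cos(x*z) - 3*z**2*cos(x*z) + 10*exp(y + z)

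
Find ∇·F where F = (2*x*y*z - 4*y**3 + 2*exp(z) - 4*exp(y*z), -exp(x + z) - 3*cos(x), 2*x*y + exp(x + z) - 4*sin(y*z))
2*y*z - 4*y*cos(y*z) + exp(x + z)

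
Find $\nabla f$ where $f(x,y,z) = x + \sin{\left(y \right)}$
(1, cos(y), 0)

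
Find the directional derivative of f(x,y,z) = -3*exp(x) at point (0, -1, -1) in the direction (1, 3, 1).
-3*sqrt(11)/11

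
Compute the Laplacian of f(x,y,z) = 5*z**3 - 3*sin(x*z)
3*x**2*sin(x*z) + 3*z**2*sin(x*z) + 30*z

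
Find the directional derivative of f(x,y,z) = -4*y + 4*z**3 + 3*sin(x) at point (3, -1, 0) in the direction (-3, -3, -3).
sqrt(3)*(4/3 - cos(3))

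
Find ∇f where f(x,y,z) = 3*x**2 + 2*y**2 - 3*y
(6*x, 4*y - 3, 0)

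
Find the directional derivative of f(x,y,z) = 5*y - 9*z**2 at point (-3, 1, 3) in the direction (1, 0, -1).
27*sqrt(2)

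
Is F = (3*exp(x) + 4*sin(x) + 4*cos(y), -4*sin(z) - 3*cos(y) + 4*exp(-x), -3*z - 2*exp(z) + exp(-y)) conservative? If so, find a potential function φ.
No, ∇×F = (4*cos(z) - exp(-y), 0, 4*sin(y) - 4*exp(-x)) ≠ 0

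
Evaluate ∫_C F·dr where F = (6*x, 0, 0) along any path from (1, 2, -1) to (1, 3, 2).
0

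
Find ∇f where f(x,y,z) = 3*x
(3, 0, 0)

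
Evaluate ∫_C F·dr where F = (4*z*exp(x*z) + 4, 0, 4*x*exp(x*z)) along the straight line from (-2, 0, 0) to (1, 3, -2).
4*exp(-2) + 8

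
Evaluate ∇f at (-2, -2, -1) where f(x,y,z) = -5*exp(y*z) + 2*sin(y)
(0, 2*cos(2) + 5*exp(2), 10*exp(2))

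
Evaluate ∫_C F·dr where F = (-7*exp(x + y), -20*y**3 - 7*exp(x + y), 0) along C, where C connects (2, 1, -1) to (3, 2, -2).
-7*exp(5) - 75 + 7*exp(3)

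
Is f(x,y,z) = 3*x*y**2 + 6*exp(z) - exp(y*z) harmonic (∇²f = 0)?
No, ∇²f = 6*x - y**2*exp(y*z) - z**2*exp(y*z) + 6*exp(z)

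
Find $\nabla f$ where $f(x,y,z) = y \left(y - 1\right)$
(0, 2*y - 1, 0)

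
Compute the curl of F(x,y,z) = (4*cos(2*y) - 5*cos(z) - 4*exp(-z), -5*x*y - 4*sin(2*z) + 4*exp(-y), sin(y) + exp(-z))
(cos(y) + 8*cos(2*z), 5*sin(z) + 4*exp(-z), -5*y + 8*sin(2*y))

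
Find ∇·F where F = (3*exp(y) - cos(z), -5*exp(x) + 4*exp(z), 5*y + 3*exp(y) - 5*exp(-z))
5*exp(-z)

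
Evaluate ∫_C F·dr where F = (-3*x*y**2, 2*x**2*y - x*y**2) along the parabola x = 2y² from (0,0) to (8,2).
-2752/15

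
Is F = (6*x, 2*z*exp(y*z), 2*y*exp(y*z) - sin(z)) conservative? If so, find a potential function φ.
Yes, F is conservative. φ = 3*x**2 + 2*exp(y*z) + cos(z)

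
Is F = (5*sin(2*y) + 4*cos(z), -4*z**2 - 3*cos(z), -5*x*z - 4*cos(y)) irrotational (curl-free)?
No, ∇×F = (8*z + 4*sin(y) - 3*sin(z), 5*z - 4*sin(z), -10*cos(2*y))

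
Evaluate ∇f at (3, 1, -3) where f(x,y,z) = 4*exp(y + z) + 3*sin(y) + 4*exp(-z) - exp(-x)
(exp(-3), 4*exp(-2) + 3*cos(1), 4*(1 - exp(5))*exp(-2))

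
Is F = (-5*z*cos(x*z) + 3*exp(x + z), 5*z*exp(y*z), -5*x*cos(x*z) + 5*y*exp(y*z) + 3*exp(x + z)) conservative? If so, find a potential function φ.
Yes, F is conservative. φ = 5*exp(y*z) + 3*exp(x + z) - 5*sin(x*z)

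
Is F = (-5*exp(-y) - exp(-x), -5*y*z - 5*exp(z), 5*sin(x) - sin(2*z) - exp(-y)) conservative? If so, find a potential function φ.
No, ∇×F = (5*y + 5*exp(z) + exp(-y), -5*cos(x), -5*exp(-y)) ≠ 0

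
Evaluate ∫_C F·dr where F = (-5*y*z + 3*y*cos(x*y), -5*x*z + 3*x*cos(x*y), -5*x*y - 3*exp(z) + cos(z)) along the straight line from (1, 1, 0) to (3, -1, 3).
-3*exp(3) - 3*sin(1) - 2*sin(3) + 48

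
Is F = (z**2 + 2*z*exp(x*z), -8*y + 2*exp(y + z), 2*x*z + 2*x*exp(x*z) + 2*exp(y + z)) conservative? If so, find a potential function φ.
Yes, F is conservative. φ = x*z**2 - 4*y**2 + 2*exp(x*z) + 2*exp(y + z)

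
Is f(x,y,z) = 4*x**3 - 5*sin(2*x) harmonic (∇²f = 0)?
No, ∇²f = 24*x + 20*sin(2*x)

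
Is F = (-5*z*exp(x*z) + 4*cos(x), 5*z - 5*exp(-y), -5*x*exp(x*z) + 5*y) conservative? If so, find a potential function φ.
Yes, F is conservative. φ = 5*y*z - 5*exp(x*z) + 4*sin(x) + 5*exp(-y)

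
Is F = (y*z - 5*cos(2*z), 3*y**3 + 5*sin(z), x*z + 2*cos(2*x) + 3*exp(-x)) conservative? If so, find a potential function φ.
No, ∇×F = (-5*cos(z), y - z + 4*sin(2*x) + 10*sin(2*z) + 3*exp(-x), -z) ≠ 0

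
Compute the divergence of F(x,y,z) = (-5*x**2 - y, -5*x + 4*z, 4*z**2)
-10*x + 8*z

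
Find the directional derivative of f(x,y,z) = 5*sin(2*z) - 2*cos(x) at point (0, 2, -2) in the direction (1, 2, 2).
20*cos(4)/3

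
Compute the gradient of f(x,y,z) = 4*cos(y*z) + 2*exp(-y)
(0, -4*z*sin(y*z) - 2*exp(-y), -4*y*sin(y*z))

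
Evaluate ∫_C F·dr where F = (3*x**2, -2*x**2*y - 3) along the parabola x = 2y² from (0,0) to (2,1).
11/3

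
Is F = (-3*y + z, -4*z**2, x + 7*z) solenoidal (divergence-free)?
No, ∇·F = 7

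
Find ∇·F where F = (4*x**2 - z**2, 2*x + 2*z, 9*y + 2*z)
8*x + 2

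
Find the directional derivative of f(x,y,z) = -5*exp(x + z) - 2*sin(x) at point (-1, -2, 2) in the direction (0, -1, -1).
5*sqrt(2)*E/2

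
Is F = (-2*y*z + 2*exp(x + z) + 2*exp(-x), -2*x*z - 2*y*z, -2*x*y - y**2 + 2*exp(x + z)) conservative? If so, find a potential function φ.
Yes, F is conservative. φ = -2*x*y*z - y**2*z + 2*exp(x + z) - 2*exp(-x)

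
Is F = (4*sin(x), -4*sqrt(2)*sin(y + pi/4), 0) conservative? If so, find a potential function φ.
Yes, F is conservative. φ = -4*cos(x) + 4*sqrt(2)*cos(y + pi/4)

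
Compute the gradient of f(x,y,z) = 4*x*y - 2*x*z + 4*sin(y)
(4*y - 2*z, 4*x + 4*cos(y), -2*x)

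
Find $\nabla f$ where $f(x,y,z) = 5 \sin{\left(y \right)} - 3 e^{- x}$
(3*exp(-x), 5*cos(y), 0)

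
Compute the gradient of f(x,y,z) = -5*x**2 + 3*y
(-10*x, 3, 0)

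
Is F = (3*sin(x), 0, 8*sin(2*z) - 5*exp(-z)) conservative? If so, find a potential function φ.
Yes, F is conservative. φ = -3*cos(x) - 4*cos(2*z) + 5*exp(-z)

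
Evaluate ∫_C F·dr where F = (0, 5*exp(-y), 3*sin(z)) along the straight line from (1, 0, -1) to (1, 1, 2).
-5*exp(-1) - 3*cos(2) + 3*cos(1) + 5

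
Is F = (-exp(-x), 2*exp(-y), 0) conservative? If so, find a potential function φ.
Yes, F is conservative. φ = -2*exp(-y) + exp(-x)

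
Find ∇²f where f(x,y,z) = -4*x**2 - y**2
-10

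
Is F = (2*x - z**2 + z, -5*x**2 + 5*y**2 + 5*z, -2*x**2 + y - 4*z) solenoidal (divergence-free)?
No, ∇·F = 10*y - 2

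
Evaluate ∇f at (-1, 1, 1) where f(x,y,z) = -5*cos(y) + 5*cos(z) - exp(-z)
(0, 5*sin(1), -5*sin(1) + exp(-1))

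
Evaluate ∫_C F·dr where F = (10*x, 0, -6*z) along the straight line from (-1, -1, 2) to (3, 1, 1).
49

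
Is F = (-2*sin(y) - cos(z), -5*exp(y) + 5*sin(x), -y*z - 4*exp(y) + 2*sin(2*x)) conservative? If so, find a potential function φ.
No, ∇×F = (-z - 4*exp(y), sin(z) - 4*cos(2*x), 5*cos(x) + 2*cos(y)) ≠ 0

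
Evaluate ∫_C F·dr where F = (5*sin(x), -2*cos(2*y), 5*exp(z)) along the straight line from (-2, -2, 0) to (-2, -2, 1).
-5 + 5*E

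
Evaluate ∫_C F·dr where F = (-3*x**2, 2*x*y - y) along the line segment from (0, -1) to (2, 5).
16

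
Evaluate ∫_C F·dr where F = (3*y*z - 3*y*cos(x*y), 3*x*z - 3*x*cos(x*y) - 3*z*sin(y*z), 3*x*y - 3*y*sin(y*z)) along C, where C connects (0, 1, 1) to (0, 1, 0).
3 - 3*cos(1)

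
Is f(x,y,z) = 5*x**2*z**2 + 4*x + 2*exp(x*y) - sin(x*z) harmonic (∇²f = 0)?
No, ∇²f = x**2*(sin(x*z) + 10) + 2*x**2*exp(x*y) + 2*y**2*exp(x*y) + z**2*sin(x*z) + 10*z**2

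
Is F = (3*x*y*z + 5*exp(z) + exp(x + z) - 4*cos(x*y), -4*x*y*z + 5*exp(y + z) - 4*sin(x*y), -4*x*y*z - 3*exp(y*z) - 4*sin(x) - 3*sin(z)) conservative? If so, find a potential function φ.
No, ∇×F = (4*x*y - 4*x*z - 3*z*exp(y*z) - 5*exp(y + z), 3*x*y + 4*y*z + 5*exp(z) + exp(x + z) + 4*cos(x), -3*x*z - 4*x*sin(x*y) - 4*y*z - 4*y*cos(x*y)) ≠ 0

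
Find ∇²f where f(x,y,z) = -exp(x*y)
(-x**2 - y**2)*exp(x*y)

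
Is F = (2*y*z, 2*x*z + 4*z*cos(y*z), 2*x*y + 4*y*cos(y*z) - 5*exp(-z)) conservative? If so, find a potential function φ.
Yes, F is conservative. φ = 2*x*y*z + 4*sin(y*z) + 5*exp(-z)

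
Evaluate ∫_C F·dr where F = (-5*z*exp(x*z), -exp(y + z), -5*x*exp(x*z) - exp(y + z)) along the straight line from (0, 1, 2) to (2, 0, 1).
-5*exp(2) - E + 5 + exp(3)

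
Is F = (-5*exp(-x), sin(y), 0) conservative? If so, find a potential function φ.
Yes, F is conservative. φ = -cos(y) + 5*exp(-x)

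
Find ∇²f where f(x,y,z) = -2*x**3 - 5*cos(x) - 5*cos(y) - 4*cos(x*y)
4*x**2*cos(x*y) - 12*x + 4*y**2*cos(x*y) + 5*cos(x) + 5*cos(y)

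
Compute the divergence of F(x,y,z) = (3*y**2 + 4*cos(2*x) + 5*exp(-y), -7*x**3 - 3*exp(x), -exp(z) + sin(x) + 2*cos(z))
-exp(z) - 8*sin(2*x) - 2*sin(z)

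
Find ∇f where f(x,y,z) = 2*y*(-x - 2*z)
(-2*y, -2*x - 4*z, -4*y)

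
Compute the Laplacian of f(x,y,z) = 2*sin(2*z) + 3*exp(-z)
-8*sin(2*z) + 3*exp(-z)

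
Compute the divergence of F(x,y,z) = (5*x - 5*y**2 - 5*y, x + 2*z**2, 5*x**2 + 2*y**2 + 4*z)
9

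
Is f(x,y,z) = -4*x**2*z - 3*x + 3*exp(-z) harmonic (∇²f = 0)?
No, ∇²f = -8*z + 3*exp(-z)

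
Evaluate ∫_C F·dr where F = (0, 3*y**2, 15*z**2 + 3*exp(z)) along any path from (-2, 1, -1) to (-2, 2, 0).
15 - 3*exp(-1)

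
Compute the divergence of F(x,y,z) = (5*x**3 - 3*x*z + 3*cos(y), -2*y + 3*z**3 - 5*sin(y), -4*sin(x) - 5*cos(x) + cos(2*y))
15*x**2 - 3*z - 5*cos(y) - 2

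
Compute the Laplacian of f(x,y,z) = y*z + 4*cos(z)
-4*cos(z)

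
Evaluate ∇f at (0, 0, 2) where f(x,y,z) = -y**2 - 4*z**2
(0, 0, -16)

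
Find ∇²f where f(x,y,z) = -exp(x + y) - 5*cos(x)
-2*exp(x + y) + 5*cos(x)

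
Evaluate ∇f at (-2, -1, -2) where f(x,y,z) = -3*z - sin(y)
(0, -cos(1), -3)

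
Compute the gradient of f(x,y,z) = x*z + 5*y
(z, 5, x)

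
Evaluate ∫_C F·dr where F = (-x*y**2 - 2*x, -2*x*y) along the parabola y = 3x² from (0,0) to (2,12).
-1652/5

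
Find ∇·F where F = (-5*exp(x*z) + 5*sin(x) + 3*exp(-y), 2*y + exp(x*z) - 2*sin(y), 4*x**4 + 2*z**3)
6*z**2 - 5*z*exp(x*z) + 5*cos(x) - 2*cos(y) + 2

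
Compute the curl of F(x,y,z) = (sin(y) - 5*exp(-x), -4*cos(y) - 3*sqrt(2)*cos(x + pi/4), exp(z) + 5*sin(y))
(5*cos(y), 0, 3*sqrt(2)*sin(x + pi/4) - cos(y))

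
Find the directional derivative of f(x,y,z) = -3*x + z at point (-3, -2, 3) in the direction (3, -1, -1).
-10*sqrt(11)/11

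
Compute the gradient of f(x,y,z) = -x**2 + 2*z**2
(-2*x, 0, 4*z)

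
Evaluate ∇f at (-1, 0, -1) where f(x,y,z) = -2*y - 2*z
(0, -2, -2)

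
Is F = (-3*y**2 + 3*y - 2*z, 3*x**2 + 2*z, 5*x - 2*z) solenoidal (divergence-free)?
No, ∇·F = -2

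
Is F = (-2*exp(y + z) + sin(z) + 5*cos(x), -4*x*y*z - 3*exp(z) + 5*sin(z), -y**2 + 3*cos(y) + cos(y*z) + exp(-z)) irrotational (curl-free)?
No, ∇×F = (4*x*y - 2*y - z*sin(y*z) + 3*exp(z) - 3*sin(y) - 5*cos(z), -2*exp(y + z) + cos(z), -4*y*z + 2*exp(y + z))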